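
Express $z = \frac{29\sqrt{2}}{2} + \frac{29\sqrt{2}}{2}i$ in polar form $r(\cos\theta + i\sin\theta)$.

r = |z| = sqrt(a^2 + b^2) = sqrt((29*sqrt(2)/2)^2 + (29*sqrt(2)/2)^2) = sqrt(841/2 + 841/2) = sqrt(841) = 29
θ = arctan(b/a) = arctan(20.5061/20.5061) (quadrant-adjusted) = 45°
z = 29(cos 45° + i sin 45°)


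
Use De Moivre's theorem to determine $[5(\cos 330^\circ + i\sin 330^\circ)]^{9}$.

By De Moivre: z^n = r^n(cos(nθ) + i sin(nθ))
= 5^9(cos(9*330°) + i sin(9*330°))
= 1953125(cos 90° + i sin 90°)
= 1953125i


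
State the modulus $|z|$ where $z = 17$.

|z| = sqrt(a^2 + b^2) = sqrt(17^2 + 0^2) = sqrt(289) = 17


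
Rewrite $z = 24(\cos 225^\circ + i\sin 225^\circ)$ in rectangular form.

a = r cos θ = 24 * -sqrt(2)/2 = -12*sqrt(2)
b = r sin θ = 24 * -sqrt(2)/2 = -12*sqrt(2)
z = -12*sqrt(2) - 12*sqrt(2)i


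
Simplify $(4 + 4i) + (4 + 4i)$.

(4 + 4) + (4 + 4)i = 8 + 8i


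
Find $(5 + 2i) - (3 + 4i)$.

(5 - 3) + (2 - 4)i = 2 - 2i


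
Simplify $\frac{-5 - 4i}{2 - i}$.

Multiply numerator and denominator by conjugate (2 + i):
= (-5 - 4i)(2 + i) / (2^2 + (-1)^2)
= (-6 - 13i) / 5
= -6/5 - (13/5)i


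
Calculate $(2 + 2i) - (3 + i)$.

(2 - 3) + (2 - 1)i = -1 + i


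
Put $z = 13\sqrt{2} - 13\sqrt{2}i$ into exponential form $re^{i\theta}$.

r = |z| = sqrt((13*sqrt(2))^2 + (-13*sqrt(2))^2) = sqrt(338 + 338) = sqrt(676) = 26
θ = arctan(b/a) = arctan(-18.3848/18.3848) (quadrant-adjusted) = -45° = -π/4
z = 26e^(-i*π/4)


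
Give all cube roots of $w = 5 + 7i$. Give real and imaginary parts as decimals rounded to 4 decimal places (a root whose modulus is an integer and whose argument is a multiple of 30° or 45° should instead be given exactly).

|w| = sqrt(74) ≈ 8.602325, arg(w) ≈ 54.462322°
Root modulus = sqrt(74)^(1/3) ≈ 2.048984
Root arguments: θ_k = (arg(w) + 360°k)/3 for k = 0, 1, ..., 2
Compute each root as (root modulus)(cos θ_k + i sin θ_k) using full-precision intermediates, then round to 4 decimal places.
Roots: 1.9470 + 0.6384i, -1.5264 + 1.3669i, -0.4206 - 2.0053i


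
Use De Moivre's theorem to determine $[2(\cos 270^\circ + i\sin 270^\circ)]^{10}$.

By De Moivre: z^n = r^n(cos(nθ) + i sin(nθ))
= 2^10(cos(10*270°) + i sin(10*270°))
= 1024(cos 180° + i sin 180°)
= -1024


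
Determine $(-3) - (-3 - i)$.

(-3 - (-3)) + (0 - (-1))i = i


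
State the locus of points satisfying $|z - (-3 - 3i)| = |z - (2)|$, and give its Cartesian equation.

|z - z1| = |z - z2| means z is equidistant from z1 and z2,
i.e. the perpendicular bisector of the segment from (-3, -3) to (2, 0) (midpoint (-1/2, -3/2)).
With z = x + yi, square both sides:
(x - (-3))^2 + (y - (-3))^2 = (x - 2)^2 + (y - 0)^2
The x^2 and y^2 terms cancel: 10x + 6y = 4 - 18 = -14
Simplify: 5x + 3y = -7
Locus: Perpendicular bisector of the segment from (-3, -3) to (2, 0): the line 5x + 3y = -7


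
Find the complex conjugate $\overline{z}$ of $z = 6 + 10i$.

If z = a + bi, then conjugate(z) = a - bi
conjugate(6 + 10i) = 6 - 10i


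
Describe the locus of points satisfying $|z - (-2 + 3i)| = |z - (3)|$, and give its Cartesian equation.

|z - z1| = |z - z2| means z is equidistant from z1 and z2,
i.e. the perpendicular bisector of the segment from (-2, 3) to (3, 0) (midpoint (1/2, 3/2)).
With z = x + yi, square both sides:
(x - (-2))^2 + (y - 3)^2 = (x - 3)^2 + (y - 0)^2
The x^2 and y^2 terms cancel: 10x + (-6)y = 9 - 13 = -4
Simplify: 5x - 3y = -2
Locus: Perpendicular bisector of the segment from (-2, 3) to (3, 0): the line 5x - 3y = -2


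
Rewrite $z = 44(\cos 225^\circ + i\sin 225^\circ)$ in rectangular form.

a = r cos θ = 44 * -sqrt(2)/2 = -22*sqrt(2)
b = r sin θ = 44 * -sqrt(2)/2 = -22*sqrt(2)
z = -22*sqrt(2) - 22*sqrt(2)i


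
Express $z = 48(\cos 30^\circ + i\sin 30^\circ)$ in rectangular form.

a = r cos θ = 48 * sqrt(3)/2 = 24*sqrt(3)
b = r sin θ = 48 * 1/2 = 24
z = 24*sqrt(3) + 24i


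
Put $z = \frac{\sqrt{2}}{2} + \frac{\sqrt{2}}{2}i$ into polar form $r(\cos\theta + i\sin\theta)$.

r = |z| = sqrt(a^2 + b^2) = sqrt((sqrt(2)/2)^2 + (sqrt(2)/2)^2) = sqrt(1/2 + 1/2) = sqrt(1) = 1
θ = arctan(b/a) = arctan(0.7071/0.7071) (quadrant-adjusted) = 45°
z = 1(cos 45° + i sin 45°)


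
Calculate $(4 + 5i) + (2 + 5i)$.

(4 + 2) + (5 + 5)i = 6 + 10i


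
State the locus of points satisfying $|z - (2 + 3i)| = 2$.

|z - z0| = r describes a circle centered at z0 with radius r
Here z0 = 2 + 3i and r = 2
Locus: Circle centered at (2, 3) with radius 2


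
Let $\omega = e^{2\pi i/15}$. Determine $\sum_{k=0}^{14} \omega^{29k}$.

Let ζ = ω^29 = e^(2πi·29/15). Since 15 ∤ 29, ζ ≠ 1.
Sum = Σ_{k=0}^{14} ζ^k = (ζ^15 - 1)/(ζ - 1) = (ω^{29·15} - 1)/(ζ - 1) = (1 - 1)/(ζ - 1) = 0


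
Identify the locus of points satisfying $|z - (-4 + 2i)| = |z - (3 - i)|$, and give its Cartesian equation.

|z - z1| = |z - z2| means z is equidistant from z1 and z2,
i.e. the perpendicular bisector of the segment from (-4, 2) to (3, -1) (midpoint (-1/2, 1/2)).
With z = x + yi, square both sides:
(x - (-4))^2 + (y - 2)^2 = (x - 3)^2 + (y - (-1))^2
The x^2 and y^2 terms cancel: 14x + (-6)y = 10 - 20 = -10
Simplify: 7x - 3y = -5
Locus: Perpendicular bisector of the segment from (-4, 2) to (3, -1): the line 7x - 3y = -5


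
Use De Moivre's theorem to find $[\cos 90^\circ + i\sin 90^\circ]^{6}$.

By De Moivre: z^n = r^n(cos(nθ) + i sin(nθ))
= 1^6(cos(6*90°) + i sin(6*90°))
= 1(cos 180° + i sin 180°)
= -1


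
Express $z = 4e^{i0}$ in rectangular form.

a = r cos θ = 4 * 1 = 4
b = r sin θ = 4 * 0 = 0
z = 4


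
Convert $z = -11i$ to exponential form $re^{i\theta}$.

r = |z| = sqrt((0)^2 + (-11)^2) = sqrt(0 + 121) = sqrt(121) = 11
a = 0 and b < 0, so z lies on the negative imaginary axis: θ = -90° = -π/2
z = 11e^(-i*π/2)


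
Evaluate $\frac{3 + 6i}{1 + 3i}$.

Multiply numerator and denominator by conjugate (1 - 3i):
= (3 + 6i)(1 - 3i) / (1^2 + 3^2)
= (21 - 3i) / 10
= 21/10 - (3/10)i


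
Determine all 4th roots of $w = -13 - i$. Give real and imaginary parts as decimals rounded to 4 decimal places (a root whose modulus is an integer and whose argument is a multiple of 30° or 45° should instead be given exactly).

|w| = sqrt(170) ≈ 13.038405, arg(w) ≈ 184.398705°
Root modulus = sqrt(170)^(1/4) ≈ 1.900230
Root arguments: θ_k = (arg(w) + 360°k)/4 for k = 0, 1, ..., 3
Compute each root as (root modulus)(cos θ_k + i sin θ_k) using full-precision intermediates, then round to 4 decimal places.
Roots: 1.3176 + 1.3692i, -1.3692 + 1.3176i, -1.3176 - 1.3692i, 1.3692 - 1.3176i


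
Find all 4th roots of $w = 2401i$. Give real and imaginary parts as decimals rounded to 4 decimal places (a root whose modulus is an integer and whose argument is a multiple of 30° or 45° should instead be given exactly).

|w| = 2401, arg(w) = 90°
Root modulus = 2401^(1/4) = 7
Root arguments: θ_k = (90° + 360°k)/4 for k = 0, 1, ..., 3
Compute each root as (root modulus)(cos θ_k + i sin θ_k) using full-precision intermediates, then round to 4 decimal places.
Roots: 6.4672 + 2.6788i, -2.6788 + 6.4672i, -6.4672 - 2.6788i, 2.6788 - 6.4672i


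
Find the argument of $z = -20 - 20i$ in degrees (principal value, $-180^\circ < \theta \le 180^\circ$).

θ = arctan(b/a) = arctan(-20/-20) (quadrant-adjusted) = -135°


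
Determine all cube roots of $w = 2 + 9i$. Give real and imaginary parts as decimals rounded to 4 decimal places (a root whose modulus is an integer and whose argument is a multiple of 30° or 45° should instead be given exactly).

|w| = sqrt(85) ≈ 9.219544, arg(w) ≈ 77.471192°
Root modulus = sqrt(85)^(1/3) ≈ 2.096862
Root arguments: θ_k = (arg(w) + 360°k)/3 for k = 0, 1, ..., 2
Compute each root as (root modulus)(cos θ_k + i sin θ_k) using full-precision intermediates, then round to 4 decimal places.
Roots: 1.8875 + 0.9134i, -1.7348 + 1.1779i, -0.1527 - 2.0913i


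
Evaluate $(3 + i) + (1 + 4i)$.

(3 + 1) + (1 + 4)i = 4 + 5i


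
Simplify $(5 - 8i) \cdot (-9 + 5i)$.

(a1*a2 - b1*b2) + (a1*b2 + b1*a2)i
= (-45 - (-40)) + (25 + 72)i
= -5 + 97i


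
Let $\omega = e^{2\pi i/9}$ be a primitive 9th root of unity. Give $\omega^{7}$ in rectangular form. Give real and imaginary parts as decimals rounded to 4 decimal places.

ω^7 = e^(2πi·7/9) = e^(i·14π/9)
= cos(14π/9) + i sin(14π/9)
= 0.1736 - 0.9848i


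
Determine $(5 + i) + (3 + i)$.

(5 + 3) + (1 + 1)i = 8 + 2i


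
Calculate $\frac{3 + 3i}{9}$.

Divisor is real, so divide each part by 9:
= 1/3 + (1/3)i


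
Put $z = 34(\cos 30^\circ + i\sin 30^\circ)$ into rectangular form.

a = r cos θ = 34 * sqrt(3)/2 = 17*sqrt(3)
b = r sin θ = 34 * 1/2 = 17
z = 17*sqrt(3) + 17i


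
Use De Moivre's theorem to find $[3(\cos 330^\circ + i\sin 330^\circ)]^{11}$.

By De Moivre: z^n = r^n(cos(nθ) + i sin(nθ))
= 3^11(cos(11*330°) + i sin(11*330°))
= 177147(cos 30° + i sin 30°)
= 177147*sqrt(3)/2 + (177147/2)i


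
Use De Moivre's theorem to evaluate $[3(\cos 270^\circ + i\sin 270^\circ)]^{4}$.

By De Moivre: z^n = r^n(cos(nθ) + i sin(nθ))
= 3^4(cos(4*270°) + i sin(4*270°))
= 81(cos 0° + i sin 0°)
= 81


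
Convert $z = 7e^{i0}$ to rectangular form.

a = r cos θ = 7 * 1 = 7
b = r sin θ = 7 * 0 = 0
z = 7


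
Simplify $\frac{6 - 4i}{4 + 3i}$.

Multiply numerator and denominator by conjugate (4 - 3i):
= (6 - 4i)(4 - 3i) / (4^2 + 3^2)
= (12 - 34i) / 25
= 12/25 - (34/25)i


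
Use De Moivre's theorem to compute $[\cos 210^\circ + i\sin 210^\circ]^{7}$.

By De Moivre: z^n = r^n(cos(nθ) + i sin(nθ))
= 1^7(cos(7*210°) + i sin(7*210°))
= 1(cos 30° + i sin 30°)
= sqrt(3)/2 + (1/2)i


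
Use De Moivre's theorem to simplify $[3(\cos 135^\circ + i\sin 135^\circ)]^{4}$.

By De Moivre: z^n = r^n(cos(nθ) + i sin(nθ))
= 3^4(cos(4*135°) + i sin(4*135°))
= 81(cos 180° + i sin 180°)
= -81


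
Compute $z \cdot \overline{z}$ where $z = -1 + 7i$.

z * conjugate(z) = |z|^2 = a^2 + b^2
= (-1)^2 + 7^2 = 50


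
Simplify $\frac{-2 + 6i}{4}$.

Divisor is real, so divide each part by 4:
= -1/2 + (3/2)i


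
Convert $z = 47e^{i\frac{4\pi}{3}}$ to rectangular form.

a = r cos θ = 47 * -1/2 = -47/2
b = r sin θ = 47 * -sqrt(3)/2 = -47*sqrt(3)/2
z = -47/2 - (47*sqrt(3)/2)i


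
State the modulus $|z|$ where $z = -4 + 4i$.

|z| = sqrt(a^2 + b^2) = sqrt((-4)^2 + 4^2) = sqrt(32) = sqrt(32)


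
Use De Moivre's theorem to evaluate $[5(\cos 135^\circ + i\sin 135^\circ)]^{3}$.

By De Moivre: z^n = r^n(cos(nθ) + i sin(nθ))
= 5^3(cos(3*135°) + i sin(3*135°))
= 125(cos 45° + i sin 45°)
= 125*sqrt(2)/2 + (125*sqrt(2)/2)i


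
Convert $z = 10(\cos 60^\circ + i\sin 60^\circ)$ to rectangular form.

a = r cos θ = 10 * 1/2 = 5
b = r sin θ = 10 * sqrt(3)/2 = 5*sqrt(3)
z = 5 + 5*sqrt(3)i


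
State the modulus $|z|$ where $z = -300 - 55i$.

|z| = sqrt(a^2 + b^2) = sqrt((-300)^2 + (-55)^2) = sqrt(93025) = 305


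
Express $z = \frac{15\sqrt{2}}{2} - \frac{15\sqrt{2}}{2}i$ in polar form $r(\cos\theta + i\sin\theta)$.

r = |z| = sqrt(a^2 + b^2) = sqrt((15*sqrt(2)/2)^2 + (-15*sqrt(2)/2)^2) = sqrt(225/2 + 225/2) = sqrt(225) = 15
θ = arctan(b/a) = arctan(-10.6066/10.6066) (quadrant-adjusted) = 315°
z = 15(cos 315° + i sin 315°)


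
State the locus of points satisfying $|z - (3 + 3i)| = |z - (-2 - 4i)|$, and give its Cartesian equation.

|z - z1| = |z - z2| means z is equidistant from z1 and z2,
i.e. the perpendicular bisector of the segment from (3, 3) to (-2, -4) (midpoint (1/2, -1/2)).
With z = x + yi, square both sides:
(x - 3)^2 + (y - 3)^2 = (x - (-2))^2 + (y - (-4))^2
The x^2 and y^2 terms cancel: -10x + (-14)y = 20 - 18 = 2
Simplify: 5x + 7y = -1
Locus: Perpendicular bisector of the segment from (3, 3) to (-2, -4): the line 5x + 7y = -1


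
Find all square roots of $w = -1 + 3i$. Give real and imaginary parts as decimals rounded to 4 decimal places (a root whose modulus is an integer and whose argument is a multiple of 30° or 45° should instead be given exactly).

|w| = sqrt(10) ≈ 3.162278, arg(w) ≈ 108.434949°
Root modulus = sqrt(10)^(1/2) ≈ 1.778279
Root arguments: θ_k = (arg(w) + 360°k)/2 for k = 0, 1, ..., 1
Compute each root as (root modulus)(cos θ_k + i sin θ_k) using full-precision intermediates, then round to 4 decimal places.
Roots: 1.0398 + 1.4426i, -1.0398 - 1.4426i


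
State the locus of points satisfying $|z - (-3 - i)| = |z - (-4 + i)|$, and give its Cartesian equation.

|z - z1| = |z - z2| means z is equidistant from z1 and z2,
i.e. the perpendicular bisector of the segment from (-3, -1) to (-4, 1) (midpoint (-7/2, 0)).
With z = x + yi, square both sides:
(x - (-3))^2 + (y - (-1))^2 = (x - (-4))^2 + (y - 1)^2
The x^2 and y^2 terms cancel: -2x + 4y = 17 - 10 = 7
Simplify: 2x - 4y = -7
Locus: Perpendicular bisector of the segment from (-3, -1) to (-4, 1): the line 2x - 4y = -7


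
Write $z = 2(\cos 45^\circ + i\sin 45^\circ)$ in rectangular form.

a = r cos θ = 2 * sqrt(2)/2 = sqrt(2)
b = r sin θ = 2 * sqrt(2)/2 = sqrt(2)
z = sqrt(2) + sqrt(2)i


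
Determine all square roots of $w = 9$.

|w| = 9, arg(w) = 0°
Root modulus = 9^(1/2) = 3
Root arguments: θ_k = (0° + 360°k)/2 for k = 0, 1, ..., 1
Roots: 3, -3


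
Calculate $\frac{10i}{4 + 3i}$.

Multiply numerator and denominator by conjugate (4 - 3i):
= (10i)(4 - 3i) / (4^2 + 3^2)
= (30 + 40i) / 25
Divide through by 5: (6 + 8i) / 5
= 6/5 + (8/5)i


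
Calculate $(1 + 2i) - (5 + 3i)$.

(1 - 5) + (2 - 3)i = -4 - i


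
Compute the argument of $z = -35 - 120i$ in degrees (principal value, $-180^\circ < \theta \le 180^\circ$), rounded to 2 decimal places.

θ = arctan(b/a) = arctan(-120/-35) (quadrant-adjusted) = -106.26°


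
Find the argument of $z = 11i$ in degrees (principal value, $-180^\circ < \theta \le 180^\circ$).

a = 0 and b > 0, so z lies on the positive imaginary axis: θ = 90°


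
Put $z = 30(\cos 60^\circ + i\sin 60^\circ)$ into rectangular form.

a = r cos θ = 30 * 1/2 = 15
b = r sin θ = 30 * sqrt(3)/2 = 15*sqrt(3)
z = 15 + 15*sqrt(3)i


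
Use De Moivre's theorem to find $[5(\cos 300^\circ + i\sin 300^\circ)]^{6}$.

By De Moivre: z^n = r^n(cos(nθ) + i sin(nθ))
= 5^6(cos(6*300°) + i sin(6*300°))
= 15625(cos 0° + i sin 0°)
= 15625


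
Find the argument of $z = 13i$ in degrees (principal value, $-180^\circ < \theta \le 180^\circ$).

a = 0 and b > 0, so z lies on the positive imaginary axis: θ = 90°


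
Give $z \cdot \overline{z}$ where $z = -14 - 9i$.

z * conjugate(z) = |z|^2 = a^2 + b^2
= (-14)^2 + (-9)^2 = 277


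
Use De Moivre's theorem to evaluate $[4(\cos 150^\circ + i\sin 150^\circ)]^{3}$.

By De Moivre: z^n = r^n(cos(nθ) + i sin(nθ))
= 4^3(cos(3*150°) + i sin(3*150°))
= 64(cos 90° + i sin 90°)
= 64i


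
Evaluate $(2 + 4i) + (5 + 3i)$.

(2 + 5) + (4 + 3)i = 7 + 7i


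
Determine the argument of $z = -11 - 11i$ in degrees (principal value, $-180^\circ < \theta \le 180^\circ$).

θ = arctan(b/a) = arctan(-11/-11) (quadrant-adjusted) = -135°


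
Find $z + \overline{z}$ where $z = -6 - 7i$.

z + conjugate(z) = (a + bi) + (a - bi) = 2a
= 2 * (-6) = -12


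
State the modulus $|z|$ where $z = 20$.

|z| = sqrt(a^2 + b^2) = sqrt(20^2 + 0^2) = sqrt(400) = 20


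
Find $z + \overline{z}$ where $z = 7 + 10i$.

z + conjugate(z) = (a + bi) + (a - bi) = 2a
= 2 * 7 = 14


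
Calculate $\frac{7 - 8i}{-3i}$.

Multiply numerator and denominator by conjugate (3i):
= (7 - 8i)(3i) / (0^2 + (-3)^2)
= (24 + 21i) / 9
Divide through by 3: (8 + 7i) / 3
= 8/3 + (7/3)i


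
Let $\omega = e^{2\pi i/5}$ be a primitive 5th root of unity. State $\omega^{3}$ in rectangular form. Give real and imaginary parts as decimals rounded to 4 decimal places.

ω^3 = e^(2πi·3/5) = e^(i·6π/5)
= cos(6π/5) + i sin(6π/5)
= -0.8090 - 0.5878i


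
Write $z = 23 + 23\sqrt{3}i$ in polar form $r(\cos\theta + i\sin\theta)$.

r = |z| = sqrt(a^2 + b^2) = sqrt((23)^2 + (23*sqrt(3))^2) = sqrt(529 + 1587) = sqrt(2116) = 46
θ = arctan(b/a) = arctan(39.8372/23) (quadrant-adjusted) = 60°
z = 46(cos 60° + i sin 60°)


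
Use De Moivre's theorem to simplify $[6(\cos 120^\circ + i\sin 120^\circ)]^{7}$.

By De Moivre: z^n = r^n(cos(nθ) + i sin(nθ))
= 6^7(cos(7*120°) + i sin(7*120°))
= 279936(cos 120° + i sin 120°)
= -139968 + 139968*sqrt(3)i


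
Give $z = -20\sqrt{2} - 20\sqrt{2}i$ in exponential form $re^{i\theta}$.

r = |z| = sqrt((-20*sqrt(2))^2 + (-20*sqrt(2))^2) = sqrt(800 + 800) = sqrt(1600) = 40
θ = arctan(b/a) = arctan(-28.2843/-28.2843) (quadrant-adjusted) = 225° = 5π/4
z = 40e^(i*5π/4)


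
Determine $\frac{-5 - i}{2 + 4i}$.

Multiply numerator and denominator by conjugate (2 - 4i):
= (-5 - i)(2 - 4i) / (2^2 + 4^2)
= (-14 + 18i) / 20
Divide through by 2: (-7 + 9i) / 10
= -7/10 + (9/10)i


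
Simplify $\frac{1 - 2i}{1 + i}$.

Multiply numerator and denominator by conjugate (1 - i):
= (1 - 2i)(1 - i) / (1^2 + 1^2)
= (-1 - 3i) / 2
= -1/2 - (3/2)i


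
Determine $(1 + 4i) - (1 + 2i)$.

(1 - 1) + (4 - 2)i = 2i


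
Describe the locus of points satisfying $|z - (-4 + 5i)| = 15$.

|z - z0| = r describes a circle centered at z0 with radius r
Here z0 = -4 + 5i and r = 15
Locus: Circle centered at (-4, 5) with radius 15


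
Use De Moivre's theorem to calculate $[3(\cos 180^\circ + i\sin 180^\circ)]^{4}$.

By De Moivre: z^n = r^n(cos(nθ) + i sin(nθ))
= 3^4(cos(4*180°) + i sin(4*180°))
= 81(cos 0° + i sin 0°)
= 81


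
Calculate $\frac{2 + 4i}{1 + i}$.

Multiply numerator and denominator by conjugate (1 - i):
= (2 + 4i)(1 - i) / (1^2 + 1^2)
= (6 + 2i) / 2
= 3 + i


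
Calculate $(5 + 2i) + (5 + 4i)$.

(5 + 5) + (2 + 4)i = 10 + 6i


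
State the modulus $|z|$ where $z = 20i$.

|z| = sqrt(a^2 + b^2) = sqrt(0^2 + 20^2) = sqrt(400) = 20


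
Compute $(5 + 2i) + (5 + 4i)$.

(5 + 5) + (2 + 4)i = 10 + 6i


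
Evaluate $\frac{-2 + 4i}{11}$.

Divisor is real, so divide each part by 11:
= -2/11 + (4/11)i


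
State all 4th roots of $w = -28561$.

|w| = 28561, arg(w) = 180°
Root modulus = 28561^(1/4) = 13
Root arguments: θ_k = (180° + 360°k)/4 for k = 0, 1, ..., 3
Roots: 13*sqrt(2)/2 + (13*sqrt(2)/2)i, -13*sqrt(2)/2 + (13*sqrt(2)/2)i, -13*sqrt(2)/2 - (13*sqrt(2)/2)i, 13*sqrt(2)/2 - (13*sqrt(2)/2)i


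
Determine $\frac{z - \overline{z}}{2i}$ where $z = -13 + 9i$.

z - conjugate(z) = 2bi
(z - conjugate(z))/(2i) = 2bi/(2i) = b = 9


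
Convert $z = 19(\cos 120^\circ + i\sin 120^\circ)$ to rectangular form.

a = r cos θ = 19 * -1/2 = -19/2
b = r sin θ = 19 * sqrt(3)/2 = 19*sqrt(3)/2
z = -19/2 + (19*sqrt(3)/2)i


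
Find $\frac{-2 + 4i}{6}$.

Divisor is real, so divide each part by 6:
= -1/3 + (2/3)i


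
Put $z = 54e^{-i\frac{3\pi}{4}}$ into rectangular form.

a = r cos θ = 54 * -sqrt(2)/2 = -27*sqrt(2)
b = r sin θ = 54 * -sqrt(2)/2 = -27*sqrt(2)
z = -27*sqrt(2) - 27*sqrt(2)i


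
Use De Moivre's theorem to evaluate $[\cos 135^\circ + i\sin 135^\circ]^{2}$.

By De Moivre: z^n = r^n(cos(nθ) + i sin(nθ))
= 1^2(cos(2*135°) + i sin(2*135°))
= 1(cos 270° + i sin 270°)
= -i


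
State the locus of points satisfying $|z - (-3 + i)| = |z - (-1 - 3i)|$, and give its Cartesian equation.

|z - z1| = |z - z2| means z is equidistant from z1 and z2,
i.e. the perpendicular bisector of the segment from (-3, 1) to (-1, -3) (midpoint (-2, -1)).
With z = x + yi, square both sides:
(x - (-3))^2 + (y - 1)^2 = (x - (-1))^2 + (y - (-3))^2
The x^2 and y^2 terms cancel: 4x + (-8)y = 10 - 10 = 0
Simplify: x - 2y = 0
Locus: Perpendicular bisector of the segment from (-3, 1) to (-1, -3): the line x - 2y = 0


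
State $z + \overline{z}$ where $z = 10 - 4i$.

z + conjugate(z) = (a + bi) + (a - bi) = 2a
= 2 * 10 = 20


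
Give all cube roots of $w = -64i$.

|w| = 64, arg(w) = 270°
Root modulus = 64^(1/3) = 4
Root arguments: θ_k = (270° + 360°k)/3 for k = 0, 1, ..., 2
Roots: 4i, -2*sqrt(3) - 2i, 2*sqrt(3) - 2i


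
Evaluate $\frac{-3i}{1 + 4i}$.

Multiply numerator and denominator by conjugate (1 - 4i):
= (-3i)(1 - 4i) / (1^2 + 4^2)
= (-12 - 3i) / 17
= -12/17 - (3/17)i


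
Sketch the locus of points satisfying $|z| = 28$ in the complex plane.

|z| = 28 means sqrt(x^2 + y^2) = 28
This is a circle of radius 28 centered at the origin


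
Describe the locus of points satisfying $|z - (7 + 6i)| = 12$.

|z - z0| = r describes a circle centered at z0 with radius r
Here z0 = 7 + 6i and r = 12
Locus: Circle centered at (7, 6) with radius 12


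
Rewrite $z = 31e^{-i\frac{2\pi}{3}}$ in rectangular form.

a = r cos θ = 31 * -1/2 = -31/2
b = r sin θ = 31 * -sqrt(3)/2 = -31*sqrt(3)/2
z = -31/2 - (31*sqrt(3)/2)i


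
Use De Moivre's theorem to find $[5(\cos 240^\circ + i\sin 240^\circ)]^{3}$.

By De Moivre: z^n = r^n(cos(nθ) + i sin(nθ))
= 5^3(cos(3*240°) + i sin(3*240°))
= 125(cos 0° + i sin 0°)
= 125


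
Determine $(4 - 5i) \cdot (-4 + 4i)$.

(a1*a2 - b1*b2) + (a1*b2 + b1*a2)i
= (-16 - (-20)) + (16 + 20)i
= 4 + 36i


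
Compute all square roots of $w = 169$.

|w| = 169, arg(w) = 0°
Root modulus = 169^(1/2) = 13
Root arguments: θ_k = (0° + 360°k)/2 for k = 0, 1, ..., 1
Roots: 13, -13


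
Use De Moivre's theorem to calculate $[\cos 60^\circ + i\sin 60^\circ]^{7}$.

By De Moivre: z^n = r^n(cos(nθ) + i sin(nθ))
= 1^7(cos(7*60°) + i sin(7*60°))
= 1(cos 60° + i sin 60°)
= 1/2 + (sqrt(3)/2)i


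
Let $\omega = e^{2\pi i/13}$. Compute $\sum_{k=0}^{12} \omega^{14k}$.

Let ζ = ω^14 = e^(2πi·14/13). Since 13 ∤ 14, ζ ≠ 1.
Sum = Σ_{k=0}^{12} ζ^k = (ζ^13 - 1)/(ζ - 1) = (ω^{14·13} - 1)/(ζ - 1) = (1 - 1)/(ζ - 1) = 0


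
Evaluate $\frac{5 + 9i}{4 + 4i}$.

Multiply numerator and denominator by conjugate (4 - 4i):
= (5 + 9i)(4 - 4i) / (4^2 + 4^2)
= (56 + 16i) / 32
Divide through by 8: (7 + 2i) / 4
= 7/4 + (1/2)i


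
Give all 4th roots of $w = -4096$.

|w| = 4096, arg(w) = 180°
Root modulus = 4096^(1/4) = 8
Root arguments: θ_k = (180° + 360°k)/4 for k = 0, 1, ..., 3
Roots: 4*sqrt(2) + 4*sqrt(2)i, -4*sqrt(2) + 4*sqrt(2)i, -4*sqrt(2) - 4*sqrt(2)i, 4*sqrt(2) - 4*sqrt(2)i


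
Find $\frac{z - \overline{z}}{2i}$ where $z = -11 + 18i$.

z - conjugate(z) = 2bi
(z - conjugate(z))/(2i) = 2bi/(2i) = b = 18


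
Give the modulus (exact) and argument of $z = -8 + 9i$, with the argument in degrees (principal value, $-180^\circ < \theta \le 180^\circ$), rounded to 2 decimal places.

|z| = sqrt((-8)^2 + 9^2) = sqrt(145)
arg(z) = arctan(b/a) = arctan(9/-8) (quadrant-adjusted) = 131.63°


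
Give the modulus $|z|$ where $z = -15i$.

|z| = sqrt(a^2 + b^2) = sqrt(0^2 + (-15)^2) = sqrt(225) = 15


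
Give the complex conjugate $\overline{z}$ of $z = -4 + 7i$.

If z = a + bi, then conjugate(z) = a - bi
conjugate(-4 + 7i) = -4 - 7i


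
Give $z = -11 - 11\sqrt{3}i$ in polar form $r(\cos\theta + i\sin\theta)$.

r = |z| = sqrt(a^2 + b^2) = sqrt((-11)^2 + (-11*sqrt(3))^2) = sqrt(121 + 363) = sqrt(484) = 22
θ = arctan(b/a) = arctan(-19.0526/-11) (quadrant-adjusted) = 240°
z = 22(cos 240° + i sin 240°)


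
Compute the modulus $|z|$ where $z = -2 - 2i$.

|z| = sqrt(a^2 + b^2) = sqrt((-2)^2 + (-2)^2) = sqrt(8) = sqrt(8)


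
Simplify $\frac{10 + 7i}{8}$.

Divisor is real, so divide each part by 8:
= 5/4 + (7/8)i


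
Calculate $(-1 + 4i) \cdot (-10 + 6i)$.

(a1*a2 - b1*b2) + (a1*b2 + b1*a2)i
= (10 - 24) + (-6 + (-40))i
= -14 - 46i


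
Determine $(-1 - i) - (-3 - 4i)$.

(-1 - (-3)) + (-1 - (-4))i = 2 + 3i


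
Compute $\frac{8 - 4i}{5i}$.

Multiply numerator and denominator by conjugate (-5i):
= (8 - 4i)(-5i) / (0^2 + 5^2)
= (-20 - 40i) / 25
Divide through by 5: (-4 - 8i) / 5
= -4/5 - (8/5)i


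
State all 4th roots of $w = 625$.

|w| = 625, arg(w) = 0°
Root modulus = 625^(1/4) = 5
Root arguments: θ_k = (0° + 360°k)/4 for k = 0, 1, ..., 3
Roots: 5, 5i, -5, -5i


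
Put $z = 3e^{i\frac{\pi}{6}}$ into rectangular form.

a = r cos θ = 3 * sqrt(3)/2 = 3*sqrt(3)/2
b = r sin θ = 3 * 1/2 = 3/2
z = 3*sqrt(3)/2 + (3/2)i


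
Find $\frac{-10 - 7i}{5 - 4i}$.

Multiply numerator and denominator by conjugate (5 + 4i):
= (-10 - 7i)(5 + 4i) / (5^2 + (-4)^2)
= (-22 - 75i) / 41
= -22/41 - (75/41)i


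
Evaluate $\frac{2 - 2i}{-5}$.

Divisor is real, so divide each part by -5:
= -2/5 + (2/5)i


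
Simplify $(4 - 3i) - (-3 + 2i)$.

(4 - (-3)) + (-3 - 2)i = 7 - 5i


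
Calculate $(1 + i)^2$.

(a + bi)^2 = a^2 - b^2 + 2abi
= 1^2 - 1^2 + 2*1*1i
= 2i


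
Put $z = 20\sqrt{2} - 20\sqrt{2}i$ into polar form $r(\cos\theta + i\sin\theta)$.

r = |z| = sqrt(a^2 + b^2) = sqrt((20*sqrt(2))^2 + (-20*sqrt(2))^2) = sqrt(800 + 800) = sqrt(1600) = 40
θ = arctan(b/a) = arctan(-28.2843/28.2843) (quadrant-adjusted) = 315°
z = 40(cos 315° + i sin 315°)


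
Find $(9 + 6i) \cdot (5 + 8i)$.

(a1*a2 - b1*b2) + (a1*b2 + b1*a2)i
= (45 - 48) + (72 + 30)i
= -3 + 102i


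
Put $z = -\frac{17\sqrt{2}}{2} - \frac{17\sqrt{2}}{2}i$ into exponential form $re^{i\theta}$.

r = |z| = sqrt((-17*sqrt(2)/2)^2 + (-17*sqrt(2)/2)^2) = sqrt(289/2 + 289/2) = sqrt(289) = 17
θ = arctan(b/a) = arctan(-12.0208/-12.0208) (quadrant-adjusted) = -135° = -3π/4
z = 17e^(-i*3π/4)


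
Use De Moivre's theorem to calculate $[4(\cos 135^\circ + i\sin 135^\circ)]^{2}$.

By De Moivre: z^n = r^n(cos(nθ) + i sin(nθ))
= 4^2(cos(2*135°) + i sin(2*135°))
= 16(cos 270° + i sin 270°)
= -16i


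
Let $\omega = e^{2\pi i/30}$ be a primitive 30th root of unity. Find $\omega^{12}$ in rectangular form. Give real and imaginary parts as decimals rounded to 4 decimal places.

ω^12 = e^(2πi·12/30) = e^(i·4π/5)
= cos(4π/5) + i sin(4π/5)
= -0.8090 + 0.5878i


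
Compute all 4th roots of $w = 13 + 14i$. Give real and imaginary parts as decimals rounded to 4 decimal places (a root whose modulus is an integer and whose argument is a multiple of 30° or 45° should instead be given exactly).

|w| = sqrt(365) ≈ 19.104973, arg(w) ≈ 47.121096°
Root modulus = sqrt(365)^(1/4) ≈ 2.090675
Root arguments: θ_k = (arg(w) + 360°k)/4 for k = 0, 1, ..., 3
Compute each root as (root modulus)(cos θ_k + i sin θ_k) using full-precision intermediates, then round to 4 decimal places.
Roots: 2.0466 + 0.4268i, -0.4268 + 2.0466i, -2.0466 - 0.4268i, 0.4268 - 2.0466i


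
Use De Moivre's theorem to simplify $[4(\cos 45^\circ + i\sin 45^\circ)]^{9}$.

By De Moivre: z^n = r^n(cos(nθ) + i sin(nθ))
= 4^9(cos(9*45°) + i sin(9*45°))
= 262144(cos 45° + i sin 45°)
= 131072*sqrt(2) + 131072*sqrt(2)i


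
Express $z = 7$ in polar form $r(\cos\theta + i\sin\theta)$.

r = |z| = sqrt(a^2 + b^2) = sqrt((7)^2 + (0)^2) = sqrt(49 + 0) = sqrt(49) = 7
b = 0 and a > 0, so z lies on the positive real axis: θ = 0°
z = 7(cos 0° + i sin 0°)


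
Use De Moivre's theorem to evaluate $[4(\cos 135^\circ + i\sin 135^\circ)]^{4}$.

By De Moivre: z^n = r^n(cos(nθ) + i sin(nθ))
= 4^4(cos(4*135°) + i sin(4*135°))
= 256(cos 180° + i sin 180°)
= -256


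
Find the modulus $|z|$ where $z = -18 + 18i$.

|z| = sqrt(a^2 + b^2) = sqrt((-18)^2 + 18^2) = sqrt(648) = sqrt(648)


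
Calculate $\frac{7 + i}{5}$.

Divisor is real, so divide each part by 5:
= 7/5 + (1/5)i


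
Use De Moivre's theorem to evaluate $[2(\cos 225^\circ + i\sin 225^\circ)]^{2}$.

By De Moivre: z^n = r^n(cos(nθ) + i sin(nθ))
= 2^2(cos(2*225°) + i sin(2*225°))
= 4(cos 90° + i sin 90°)
= 4i


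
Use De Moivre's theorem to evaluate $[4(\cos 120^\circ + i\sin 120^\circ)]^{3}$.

By De Moivre: z^n = r^n(cos(nθ) + i sin(nθ))
= 4^3(cos(3*120°) + i sin(3*120°))
= 64(cos 0° + i sin 0°)
= 64


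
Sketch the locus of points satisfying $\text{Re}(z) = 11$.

Re(z) = x where z = x + yi; the equation x = 11 is satisfied by all points with that x-coordinate
Locus: Vertical line x = 11


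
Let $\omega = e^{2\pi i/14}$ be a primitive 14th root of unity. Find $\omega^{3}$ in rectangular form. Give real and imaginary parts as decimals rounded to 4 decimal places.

ω^3 = e^(2πi·3/14) = e^(i·3π/7)
= cos(3π/7) + i sin(3π/7)
= 0.2225 + 0.9749i


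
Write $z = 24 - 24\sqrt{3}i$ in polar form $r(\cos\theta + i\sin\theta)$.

r = |z| = sqrt(a^2 + b^2) = sqrt((24)^2 + (-24*sqrt(3))^2) = sqrt(576 + 1728) = sqrt(2304) = 48
θ = arctan(b/a) = arctan(-41.5692/24) (quadrant-adjusted) = 300°
z = 48(cos 300° + i sin 300°)


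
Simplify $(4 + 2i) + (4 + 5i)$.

(4 + 4) + (2 + 5)i = 8 + 7i


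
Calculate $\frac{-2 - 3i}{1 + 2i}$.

Multiply numerator and denominator by conjugate (1 - 2i):
= (-2 - 3i)(1 - 2i) / (1^2 + 2^2)
= (-8 + i) / 5
= -8/5 + (1/5)i


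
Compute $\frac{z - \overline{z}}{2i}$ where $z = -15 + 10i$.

z - conjugate(z) = 2bi
(z - conjugate(z))/(2i) = 2bi/(2i) = b = 10


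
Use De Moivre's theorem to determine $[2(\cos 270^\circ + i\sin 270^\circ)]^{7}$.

By De Moivre: z^n = r^n(cos(nθ) + i sin(nθ))
= 2^7(cos(7*270°) + i sin(7*270°))
= 128(cos 90° + i sin 90°)
= 128i


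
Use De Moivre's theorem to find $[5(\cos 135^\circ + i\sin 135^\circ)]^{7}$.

By De Moivre: z^n = r^n(cos(nθ) + i sin(nθ))
= 5^7(cos(7*135°) + i sin(7*135°))
= 78125(cos 225° + i sin 225°)
= -78125*sqrt(2)/2 - (78125*sqrt(2)/2)i


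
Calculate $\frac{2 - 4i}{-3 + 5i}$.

Multiply numerator and denominator by conjugate (-3 - 5i):
= (2 - 4i)(-3 - 5i) / ((-3)^2 + 5^2)
= (-26 + 2i) / 34
Divide through by 2: (-13 + i) / 17
= -13/17 + (1/17)i


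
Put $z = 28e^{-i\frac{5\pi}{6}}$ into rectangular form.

a = r cos θ = 28 * -sqrt(3)/2 = -14*sqrt(3)
b = r sin θ = 28 * -1/2 = -14
z = -14*sqrt(3) - 14i


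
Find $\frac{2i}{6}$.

Divisor is real, so divide each part by 6:
= 0 + (1/3)i


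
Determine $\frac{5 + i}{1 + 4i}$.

Multiply numerator and denominator by conjugate (1 - 4i):
= (5 + i)(1 - 4i) / (1^2 + 4^2)
= (9 - 19i) / 17
= 9/17 - (19/17)i


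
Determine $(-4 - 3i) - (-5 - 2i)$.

(-4 - (-5)) + (-3 - (-2))i = 1 - i


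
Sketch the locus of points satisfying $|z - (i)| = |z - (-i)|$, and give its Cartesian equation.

|z - z1| = |z - z2| means z is equidistant from z1 and z2,
i.e. the perpendicular bisector of the segment from (0, 1) to (0, -1) (midpoint (0, 0)).
With z = x + yi, square both sides:
(x - 0)^2 + (y - 1)^2 = (x - 0)^2 + (y - (-1))^2
The x^2 and y^2 terms cancel: 0x + (-4)y = 1 - 1 = 0
Simplify: y = 0
Locus: Perpendicular bisector of the segment from (0, 1) to (0, -1): the line y = 0


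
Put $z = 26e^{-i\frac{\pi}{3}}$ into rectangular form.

a = r cos θ = 26 * 1/2 = 13
b = r sin θ = 26 * -sqrt(3)/2 = -13*sqrt(3)
z = 13 - 13*sqrt(3)i


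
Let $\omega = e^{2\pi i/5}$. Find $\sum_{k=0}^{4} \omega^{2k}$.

Let ζ = ω^2 = e^(2πi·2/5). Since 5 ∤ 2, ζ ≠ 1.
Sum = Σ_{k=0}^{4} ζ^k = (ζ^5 - 1)/(ζ - 1) = (ω^{2·5} - 1)/(ζ - 1) = (1 - 1)/(ζ - 1) = 0


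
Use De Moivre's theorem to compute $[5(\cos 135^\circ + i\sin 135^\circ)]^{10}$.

By De Moivre: z^n = r^n(cos(nθ) + i sin(nθ))
= 5^10(cos(10*135°) + i sin(10*135°))
= 9765625(cos 270° + i sin 270°)
= -9765625i


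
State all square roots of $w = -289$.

|w| = 289, arg(w) = 180°
Root modulus = 289^(1/2) = 17
Root arguments: θ_k = (180° + 360°k)/2 for k = 0, 1, ..., 1
Roots: 17i, -17i


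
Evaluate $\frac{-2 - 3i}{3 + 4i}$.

Multiply numerator and denominator by conjugate (3 - 4i):
= (-2 - 3i)(3 - 4i) / (3^2 + 4^2)
= (-18 - i) / 25
= -18/25 - (1/25)i


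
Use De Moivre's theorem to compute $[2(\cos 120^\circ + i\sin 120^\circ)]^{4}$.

By De Moivre: z^n = r^n(cos(nθ) + i sin(nθ))
= 2^4(cos(4*120°) + i sin(4*120°))
= 16(cos 120° + i sin 120°)
= -8 + 8*sqrt(3)i


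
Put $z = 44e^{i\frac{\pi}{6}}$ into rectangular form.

a = r cos θ = 44 * sqrt(3)/2 = 22*sqrt(3)
b = r sin θ = 44 * 1/2 = 22
z = 22*sqrt(3) + 22i


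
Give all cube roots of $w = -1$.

|w| = 1, arg(w) = 180°
Root modulus = 1^(1/3) = 1
Root arguments: θ_k = (180° + 360°k)/3 for k = 0, 1, ..., 2
Roots: 1/2 + (sqrt(3)/2)i, -1, 1/2 - (sqrt(3)/2)i


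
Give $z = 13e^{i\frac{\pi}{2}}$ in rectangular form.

a = r cos θ = 13 * 0 = 0
b = r sin θ = 13 * 1 = 13
z = 13i


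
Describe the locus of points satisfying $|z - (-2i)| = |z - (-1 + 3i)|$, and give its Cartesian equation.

|z - z1| = |z - z2| means z is equidistant from z1 and z2,
i.e. the perpendicular bisector of the segment from (0, -2) to (-1, 3) (midpoint (-1/2, 1/2)).
With z = x + yi, square both sides:
(x - 0)^2 + (y - (-2))^2 = (x - (-1))^2 + (y - 3)^2
The x^2 and y^2 terms cancel: -2x + 10y = 10 - 4 = 6
Simplify: x - 5y = -3
Locus: Perpendicular bisector of the segment from (0, -2) to (-1, 3): the line x - 5y = -3


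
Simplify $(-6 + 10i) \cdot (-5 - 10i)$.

(a1*a2 - b1*b2) + (a1*b2 + b1*a2)i
= (30 - (-100)) + (60 + (-50))i
= 130 + 10i


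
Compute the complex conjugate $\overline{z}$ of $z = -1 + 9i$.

If z = a + bi, then conjugate(z) = a - bi
conjugate(-1 + 9i) = -1 - 9i


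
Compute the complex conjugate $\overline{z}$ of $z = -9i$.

If z = a + bi, then conjugate(z) = a - bi
conjugate(-9i) = 9i


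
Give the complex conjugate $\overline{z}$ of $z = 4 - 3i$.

If z = a + bi, then conjugate(z) = a - bi
conjugate(4 - 3i) = 4 + 3i


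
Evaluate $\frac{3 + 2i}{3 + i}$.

Multiply numerator and denominator by conjugate (3 - i):
= (3 + 2i)(3 - i) / (3^2 + 1^2)
= (11 + 3i) / 10
= 11/10 + (3/10)i


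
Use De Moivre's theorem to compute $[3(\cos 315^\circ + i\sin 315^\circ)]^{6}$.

By De Moivre: z^n = r^n(cos(nθ) + i sin(nθ))
= 3^6(cos(6*315°) + i sin(6*315°))
= 729(cos 90° + i sin 90°)
= 729i


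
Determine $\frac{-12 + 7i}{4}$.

Divisor is real, so divide each part by 4:
= -3 + (7/4)i


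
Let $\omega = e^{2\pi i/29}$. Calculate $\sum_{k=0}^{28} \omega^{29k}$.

Since 29 divides 29, ω^29 = (ω^29)^1 = 1^1 = 1, so every term is 1.
Sum = 29 · 1 = 29


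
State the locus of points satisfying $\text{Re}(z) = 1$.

Re(z) = x where z = x + yi; the equation x = 1 is satisfied by all points with that x-coordinate
Locus: Vertical line x = 1


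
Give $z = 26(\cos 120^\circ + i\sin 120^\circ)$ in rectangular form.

a = r cos θ = 26 * -1/2 = -13
b = r sin θ = 26 * sqrt(3)/2 = 13*sqrt(3)
z = -13 + 13*sqrt(3)i


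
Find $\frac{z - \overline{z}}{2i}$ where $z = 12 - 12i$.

z - conjugate(z) = 2bi
(z - conjugate(z))/(2i) = 2bi/(2i) = b = -12


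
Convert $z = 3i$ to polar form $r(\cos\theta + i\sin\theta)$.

r = |z| = sqrt(a^2 + b^2) = sqrt((0)^2 + (3)^2) = sqrt(0 + 9) = sqrt(9) = 3
a = 0 and b > 0, so z lies on the positive imaginary axis: θ = 90°
z = 3(cos 90° + i sin 90°)


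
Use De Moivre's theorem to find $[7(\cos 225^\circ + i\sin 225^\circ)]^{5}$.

By De Moivre: z^n = r^n(cos(nθ) + i sin(nθ))
= 7^5(cos(5*225°) + i sin(5*225°))
= 16807(cos 45° + i sin 45°)
= 16807*sqrt(2)/2 + (16807*sqrt(2)/2)i


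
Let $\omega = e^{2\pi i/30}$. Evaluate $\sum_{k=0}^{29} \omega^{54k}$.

Let ζ = ω^54 = e^(2πi·54/30). Since 30 ∤ 54, ζ ≠ 1.
Sum = Σ_{k=0}^{29} ζ^k = (ζ^30 - 1)/(ζ - 1) = (ω^{54·30} - 1)/(ζ - 1) = (1 - 1)/(ζ - 1) = 0


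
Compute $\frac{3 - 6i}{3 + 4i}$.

Multiply numerator and denominator by conjugate (3 - 4i):
= (3 - 6i)(3 - 4i) / (3^2 + 4^2)
= (-15 - 30i) / 25
Divide through by 5: (-3 - 6i) / 5
= -3/5 - (6/5)i


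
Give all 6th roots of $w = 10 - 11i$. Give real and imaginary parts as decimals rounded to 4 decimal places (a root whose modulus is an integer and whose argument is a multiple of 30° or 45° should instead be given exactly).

|w| = sqrt(221) ≈ 14.866069, arg(w) ≈ 312.273689°
Root modulus = sqrt(221)^(1/6) ≈ 1.568072
Root arguments: θ_k = (arg(w) + 360°k)/6 for k = 0, 1, ..., 5
Compute each root as (root modulus)(cos θ_k + i sin θ_k) using full-precision intermediates, then round to 4 decimal places.
Roots: 0.9644 + 1.2364i, -0.5886 + 1.4534i, -1.5530 + 0.2170i, -0.9644 - 1.2364i, 0.5886 - 1.4534i, 1.5530 - 0.2170i


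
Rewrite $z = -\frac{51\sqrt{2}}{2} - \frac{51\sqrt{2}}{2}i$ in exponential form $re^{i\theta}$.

r = |z| = sqrt((-51*sqrt(2)/2)^2 + (-51*sqrt(2)/2)^2) = sqrt(2601/2 + 2601/2) = sqrt(2601) = 51
θ = arctan(b/a) = arctan(-36.0624/-36.0624) (quadrant-adjusted) = 225° = 5π/4
z = 51e^(i*5π/4)


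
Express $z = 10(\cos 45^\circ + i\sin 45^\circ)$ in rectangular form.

a = r cos θ = 10 * sqrt(2)/2 = 5*sqrt(2)
b = r sin θ = 10 * sqrt(2)/2 = 5*sqrt(2)
z = 5*sqrt(2) + 5*sqrt(2)i


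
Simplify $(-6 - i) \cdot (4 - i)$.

(a1*a2 - b1*b2) + (a1*b2 + b1*a2)i
= (-24 - 1) + (6 + (-4))i
= -25 + 2i


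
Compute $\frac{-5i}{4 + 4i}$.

Multiply numerator and denominator by conjugate (4 - 4i):
= (-5i)(4 - 4i) / (4^2 + 4^2)
= (-20 - 20i) / 32
Divide through by 4: (-5 - 5i) / 8
= -5/8 - (5/8)i


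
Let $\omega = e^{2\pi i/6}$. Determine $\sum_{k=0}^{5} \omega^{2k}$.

Let ζ = ω^2 = e^(2πi·2/6). Since 6 ∤ 2, ζ ≠ 1.
Sum = Σ_{k=0}^{5} ζ^k = (ζ^6 - 1)/(ζ - 1) = (ω^{2·6} - 1)/(ζ - 1) = (1 - 1)/(ζ - 1) = 0


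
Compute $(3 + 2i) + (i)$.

(3 + 0) + (2 + 1)i = 3 + 3i


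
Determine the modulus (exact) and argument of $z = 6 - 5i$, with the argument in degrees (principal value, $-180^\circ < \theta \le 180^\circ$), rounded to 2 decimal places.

|z| = sqrt(6^2 + (-5)^2) = sqrt(61)
arg(z) = arctan(b/a) = arctan(-5/6) (quadrant-adjusted) = -39.81°


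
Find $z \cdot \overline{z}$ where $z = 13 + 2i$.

z * conjugate(z) = |z|^2 = a^2 + b^2
= 13^2 + 2^2 = 173


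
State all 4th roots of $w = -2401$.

|w| = 2401, arg(w) = 180°
Root modulus = 2401^(1/4) = 7
Root arguments: θ_k = (180° + 360°k)/4 for k = 0, 1, ..., 3
Roots: 7*sqrt(2)/2 + (7*sqrt(2)/2)i, -7*sqrt(2)/2 + (7*sqrt(2)/2)i, -7*sqrt(2)/2 - (7*sqrt(2)/2)i, 7*sqrt(2)/2 - (7*sqrt(2)/2)i


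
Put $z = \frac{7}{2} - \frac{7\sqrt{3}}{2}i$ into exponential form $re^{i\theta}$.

r = |z| = sqrt((7/2)^2 + (-7*sqrt(3)/2)^2) = sqrt(49/4 + 147/4) = sqrt(49) = 7
θ = arctan(b/a) = arctan(-6.0622/3.5) (quadrant-adjusted) = -60° = -π/3
z = 7e^(-i*π/3)


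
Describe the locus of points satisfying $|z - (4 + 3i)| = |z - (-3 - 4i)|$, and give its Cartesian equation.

|z - z1| = |z - z2| means z is equidistant from z1 and z2,
i.e. the perpendicular bisector of the segment from (4, 3) to (-3, -4) (midpoint (1/2, -1/2)).
With z = x + yi, square both sides:
(x - 4)^2 + (y - 3)^2 = (x - (-3))^2 + (y - (-4))^2
The x^2 and y^2 terms cancel: -14x + (-14)y = 25 - 25 = 0
Simplify: x + y = 0
Locus: Perpendicular bisector of the segment from (4, 3) to (-3, -4): the line x + y = 0


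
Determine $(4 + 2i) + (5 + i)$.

(4 + 5) + (2 + 1)i = 9 + 3i


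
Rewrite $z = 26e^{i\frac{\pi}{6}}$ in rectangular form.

a = r cos θ = 26 * sqrt(3)/2 = 13*sqrt(3)
b = r sin θ = 26 * 1/2 = 13
z = 13*sqrt(3) + 13i


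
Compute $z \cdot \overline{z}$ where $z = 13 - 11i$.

z * conjugate(z) = |z|^2 = a^2 + b^2
= 13^2 + (-11)^2 = 290


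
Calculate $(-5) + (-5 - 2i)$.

(-5 + (-5)) + (0 + (-2))i = -10 - 2i


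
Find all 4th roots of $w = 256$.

|w| = 256, arg(w) = 0°
Root modulus = 256^(1/4) = 4
Root arguments: θ_k = (0° + 360°k)/4 for k = 0, 1, ..., 3
Roots: 4, 4i, -4, -4i


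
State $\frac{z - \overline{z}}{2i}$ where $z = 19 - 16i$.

z - conjugate(z) = 2bi
(z - conjugate(z))/(2i) = 2bi/(2i) = b = -16


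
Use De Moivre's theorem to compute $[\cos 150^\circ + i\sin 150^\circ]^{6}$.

By De Moivre: z^n = r^n(cos(nθ) + i sin(nθ))
= 1^6(cos(6*150°) + i sin(6*150°))
= 1(cos 180° + i sin 180°)
= -1
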